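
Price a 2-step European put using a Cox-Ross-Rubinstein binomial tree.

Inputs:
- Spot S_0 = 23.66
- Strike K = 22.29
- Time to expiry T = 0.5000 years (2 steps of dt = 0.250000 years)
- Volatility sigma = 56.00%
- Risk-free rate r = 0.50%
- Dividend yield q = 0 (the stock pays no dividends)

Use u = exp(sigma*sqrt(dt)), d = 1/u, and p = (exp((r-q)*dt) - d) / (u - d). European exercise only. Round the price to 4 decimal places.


Answer: Price = V(0,0) = 2.8175

Derivation:
dt = T/N = 0.250000
u = exp(sigma*sqrt(dt)) = 1.323130; d = 1/u = 0.755784
p = (exp((r-q)*dt) - d) / (u - d) = 0.432658
Discount per step: exp(-r*dt) = 0.998751
Stock lattice S(k, i) with i counting down-moves:
  k=0: S(0,0) = 23.6600
  k=1: S(1,0) = 31.3053; S(1,1) = 17.8818
  k=2: S(2,0) = 41.4209; S(2,1) = 23.6600; S(2,2) = 13.5148
Terminal payoffs V(N, i) = max(K - S_T, 0):
  V(2,0) = 0.000000; V(2,1) = 0.000000; V(2,2) = 8.775194
Backward induction: V(k, i) = exp(-r*dt) * [p * V(k+1, i) + (1-p) * V(k+1, i+1)].
  V(1,0) = exp(-r*dt) * [p*0.000000 + (1-p)*0.000000] = 0.000000
  V(1,1) = exp(-r*dt) * [p*0.000000 + (1-p)*8.775194] = 4.972313
  V(0,0) = exp(-r*dt) * [p*0.000000 + (1-p)*4.972313] = 2.817476


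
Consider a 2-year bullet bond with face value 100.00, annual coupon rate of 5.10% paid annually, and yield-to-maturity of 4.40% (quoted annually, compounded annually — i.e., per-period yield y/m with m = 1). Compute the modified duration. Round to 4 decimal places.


Answer: Modified duration = 1.8695

Derivation:
Coupon per period c = face * coupon_rate / m = 5.100000
Periods per year m = 1; per-period yield y/m = 0.044000
Number of cashflows N = 2
Cashflows (t years, CF_t, discount factor 1/(1+y/m)^(m*t), PV):
  t = 1.0000: CF_t = 5.100000, DF = 0.957854, PV = 4.885057
  t = 2.0000: CF_t = 105.100000, DF = 0.917485, PV = 96.427680
Price P = sum_t PV_t = 101.312738
First compute Macaulay numerator sum_t t * PV_t:
  t * PV_t at t = 1.0000: 4.885057
  t * PV_t at t = 2.0000: 192.855360
Macaulay duration D = 197.740418 / 101.312738 = 1.951782
Modified duration = D / (1 + y/m) = 1.951782 / (1 + 0.044000) = 1.869523


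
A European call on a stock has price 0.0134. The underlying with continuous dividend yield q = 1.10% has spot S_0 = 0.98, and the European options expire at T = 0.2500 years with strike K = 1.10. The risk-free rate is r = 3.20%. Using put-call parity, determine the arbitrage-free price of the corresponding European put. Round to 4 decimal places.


Put-call parity: C - P = S_0 * exp(-qT) - K * exp(-rT).
S_0 * exp(-qT) = 0.9800 * 0.99725378 = 0.97730870
K * exp(-rT) = 1.1000 * 0.99203191 = 1.09123511
P = C - S*exp(-qT) + K*exp(-rT)
P = 0.0134 - 0.97730870 + 1.09123511 = 0.1273

Answer: Put price = 0.1273


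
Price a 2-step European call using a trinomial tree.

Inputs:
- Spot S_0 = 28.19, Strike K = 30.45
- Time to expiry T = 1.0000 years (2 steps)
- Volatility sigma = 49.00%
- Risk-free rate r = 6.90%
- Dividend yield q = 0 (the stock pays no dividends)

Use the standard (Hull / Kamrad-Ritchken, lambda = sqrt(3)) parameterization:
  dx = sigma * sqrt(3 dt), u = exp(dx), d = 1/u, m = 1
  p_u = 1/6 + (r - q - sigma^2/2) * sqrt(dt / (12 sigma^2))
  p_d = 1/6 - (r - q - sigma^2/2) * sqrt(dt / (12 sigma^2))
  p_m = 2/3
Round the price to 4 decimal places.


dt = T/N = 0.500000; dx = sigma*sqrt(3*dt) = 0.600125
u = exp(dx) = 1.822347; d = 1/u = 0.548743
p_u = 0.145400, p_m = 0.666667, p_d = 0.187933
Discount per step: exp(-r*dt) = 0.966088
Stock lattice S(k, j) with j the centered position index:
  k=0: S(0,+0) = 28.1900
  k=1: S(1,-1) = 15.4691; S(1,+0) = 28.1900; S(1,+1) = 51.3719
  k=2: S(2,-2) = 8.4885; S(2,-1) = 15.4691; S(2,+0) = 28.1900; S(2,+1) = 51.3719; S(2,+2) = 93.6175
Terminal payoffs V(N, j) = max(S_T - K, 0):
  V(2,-2) = 0.000000; V(2,-1) = 0.000000; V(2,+0) = 0.000000; V(2,+1) = 20.921949; V(2,+2) = 63.167495
Backward induction: V(k, j) = exp(-r*dt) * [p_u * V(k+1, j+1) + p_m * V(k+1, j) + p_d * V(k+1, j-1)]
  V(1,-1) = exp(-r*dt) * [p_u*0.000000 + p_m*0.000000 + p_d*0.000000] = 0.000000
  V(1,+0) = exp(-r*dt) * [p_u*20.921949 + p_m*0.000000 + p_d*0.000000] = 2.938896
  V(1,+1) = exp(-r*dt) * [p_u*63.167495 + p_m*20.921949 + p_d*0.000000] = 22.348074
  V(0,+0) = exp(-r*dt) * [p_u*22.348074 + p_m*2.938896 + p_d*0.000000] = 5.032045

Answer: Price = V(0,0) = 5.0320


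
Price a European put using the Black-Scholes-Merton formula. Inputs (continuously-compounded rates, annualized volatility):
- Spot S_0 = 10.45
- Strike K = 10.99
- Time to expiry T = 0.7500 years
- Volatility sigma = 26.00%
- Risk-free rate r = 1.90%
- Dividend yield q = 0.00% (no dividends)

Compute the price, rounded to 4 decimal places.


Answer: Price = 1.1584

Derivation:
d1 = (ln(S/K) + (r - q + 0.5*sigma^2) * T) / (sigma * sqrt(T)) = -0.04789249
d2 = d1 - sigma * sqrt(T) = -0.27305910
exp(-rT) = 0.98585105; exp(-qT) = 1.00000000
P = K * exp(-rT) * N(-d2) - S_0 * exp(-qT) * N(-d1)
N(-d1) = 0.51909904; N(-d2) = 0.60759611
P = 10.9900 * 0.98585105 * 0.60759611 - 10.4500 * 1.00000000 * 0.51909904 = 1.1584


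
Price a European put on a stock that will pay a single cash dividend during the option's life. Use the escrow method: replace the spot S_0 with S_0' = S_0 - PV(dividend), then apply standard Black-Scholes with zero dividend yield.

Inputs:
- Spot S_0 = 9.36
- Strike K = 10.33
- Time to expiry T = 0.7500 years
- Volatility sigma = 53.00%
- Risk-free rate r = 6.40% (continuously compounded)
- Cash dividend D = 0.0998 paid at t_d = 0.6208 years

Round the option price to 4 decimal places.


PV(D) = D * exp(-r * t_d) = 0.0998 * 0.96104773 = 0.09591256
S_0' = S_0 - PV(D) = 9.3600 - 0.09591256 = 9.26408744
d1 = (ln(S_0'/K) + (r + sigma^2/2)*T) / (sigma*sqrt(T)) = 0.09680002
d2 = d1 - sigma*sqrt(T) = -0.36219345
exp(-rT) = 0.95313379
N(-d1) = 0.46144260; N(-d2) = 0.64139626
P = K * exp(-rT) * N(-d2) - S_0' * N(-d1) = 10.3300 * 0.95313379 * 0.64139626 - 9.26408744 * 0.46144260 = 2.0403

Answer: Price = 2.0403


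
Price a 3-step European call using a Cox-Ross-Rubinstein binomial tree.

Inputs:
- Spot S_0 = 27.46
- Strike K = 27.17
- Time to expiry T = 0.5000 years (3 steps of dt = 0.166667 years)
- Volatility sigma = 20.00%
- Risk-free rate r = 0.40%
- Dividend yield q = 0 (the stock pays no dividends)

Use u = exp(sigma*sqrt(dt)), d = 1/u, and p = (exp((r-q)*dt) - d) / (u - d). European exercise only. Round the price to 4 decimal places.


Answer: Price = V(0,0) = 1.8432

Derivation:
dt = T/N = 0.166667
u = exp(sigma*sqrt(dt)) = 1.085076; d = 1/u = 0.921595
p = (exp((r-q)*dt) - d) / (u - d) = 0.483678
Discount per step: exp(-r*dt) = 0.999334
Stock lattice S(k, i) with i counting down-moves:
  k=0: S(0,0) = 27.4600
  k=1: S(1,0) = 29.7962; S(1,1) = 25.3070
  k=2: S(2,0) = 32.3311; S(2,1) = 27.4600; S(2,2) = 23.3228
  k=3: S(3,0) = 35.0817; S(3,1) = 29.7962; S(3,2) = 25.3070; S(3,3) = 21.4942
Terminal payoffs V(N, i) = max(S_T - K, 0):
  V(3,0) = 7.911691; V(3,1) = 2.626176; V(3,2) = 0.000000; V(3,3) = 0.000000
Backward induction: V(k, i) = exp(-r*dt) * [p * V(k+1, i) + (1-p) * V(k+1, i+1)].
  V(2,0) = exp(-r*dt) * [p*7.911691 + (1-p)*2.626176] = 5.179211
  V(2,1) = exp(-r*dt) * [p*2.626176 + (1-p)*0.000000] = 1.269378
  V(2,2) = exp(-r*dt) * [p*0.000000 + (1-p)*0.000000] = 0.000000
  V(1,0) = exp(-r*dt) * [p*5.179211 + (1-p)*1.269378] = 3.158372
  V(1,1) = exp(-r*dt) * [p*1.269378 + (1-p)*0.000000] = 0.613561
  V(0,0) = exp(-r*dt) * [p*3.158372 + (1-p)*0.613561] = 1.843202


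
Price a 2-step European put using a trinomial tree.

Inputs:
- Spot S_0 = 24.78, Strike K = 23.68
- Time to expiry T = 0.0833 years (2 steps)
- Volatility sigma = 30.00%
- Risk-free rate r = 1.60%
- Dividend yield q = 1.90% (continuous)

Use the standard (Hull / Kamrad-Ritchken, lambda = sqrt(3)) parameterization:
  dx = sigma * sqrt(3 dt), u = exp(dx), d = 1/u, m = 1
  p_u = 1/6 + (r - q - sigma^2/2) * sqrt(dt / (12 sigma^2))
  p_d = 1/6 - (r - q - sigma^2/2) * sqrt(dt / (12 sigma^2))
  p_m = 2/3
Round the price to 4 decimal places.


dt = T/N = 0.041650; dx = sigma*sqrt(3*dt) = 0.106045
u = exp(dx) = 1.111872; d = 1/u = 0.899384
p_u = 0.157240, p_m = 0.666667, p_d = 0.176093
Discount per step: exp(-r*dt) = 0.999334
Stock lattice S(k, j) with j the centered position index:
  k=0: S(0,+0) = 24.7800
  k=1: S(1,-1) = 22.2867; S(1,+0) = 24.7800; S(1,+1) = 27.5522
  k=2: S(2,-2) = 20.0443; S(2,-1) = 22.2867; S(2,+0) = 24.7800; S(2,+1) = 27.5522; S(2,+2) = 30.6345
Terminal payoffs V(N, j) = max(K - S_T, 0):
  V(2,-2) = 3.635651; V(2,-1) = 1.393256; V(2,+0) = 0.000000; V(2,+1) = 0.000000; V(2,+2) = 0.000000
Backward induction: V(k, j) = exp(-r*dt) * [p_u * V(k+1, j+1) + p_m * V(k+1, j) + p_d * V(k+1, j-1)]
  V(1,-1) = exp(-r*dt) * [p_u*0.000000 + p_m*1.393256 + p_d*3.635651] = 1.568004
  V(1,+0) = exp(-r*dt) * [p_u*0.000000 + p_m*0.000000 + p_d*1.393256] = 0.245179
  V(1,+1) = exp(-r*dt) * [p_u*0.000000 + p_m*0.000000 + p_d*0.000000] = 0.000000
  V(0,+0) = exp(-r*dt) * [p_u*0.000000 + p_m*0.245179 + p_d*1.568004] = 0.439274

Answer: Price = V(0,0) = 0.4393


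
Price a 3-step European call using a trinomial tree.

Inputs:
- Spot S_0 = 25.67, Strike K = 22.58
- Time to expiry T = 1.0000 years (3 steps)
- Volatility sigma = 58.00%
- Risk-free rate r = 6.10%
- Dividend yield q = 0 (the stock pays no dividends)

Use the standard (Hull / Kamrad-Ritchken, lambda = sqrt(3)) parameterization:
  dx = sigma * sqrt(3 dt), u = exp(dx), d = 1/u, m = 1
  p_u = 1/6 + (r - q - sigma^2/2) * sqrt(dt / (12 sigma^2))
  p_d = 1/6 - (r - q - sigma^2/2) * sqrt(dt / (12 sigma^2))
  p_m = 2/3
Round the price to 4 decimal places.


dt = T/N = 0.333333; dx = sigma*sqrt(3*dt) = 0.580000
u = exp(dx) = 1.786038; d = 1/u = 0.559898
p_u = 0.135862, p_m = 0.666667, p_d = 0.197471
Discount per step: exp(-r*dt) = 0.979872
Stock lattice S(k, j) with j the centered position index:
  k=0: S(0,+0) = 25.6700
  k=1: S(1,-1) = 14.3726; S(1,+0) = 25.6700; S(1,+1) = 45.8476
  k=2: S(2,-2) = 8.0472; S(2,-1) = 14.3726; S(2,+0) = 25.6700; S(2,+1) = 45.8476; S(2,+2) = 81.8856
  k=3: S(3,-3) = 4.5056; S(3,-2) = 8.0472; S(3,-1) = 14.3726; S(3,+0) = 25.6700; S(3,+1) = 45.8476; S(3,+2) = 81.8856; S(3,+3) = 146.2508
Terminal payoffs V(N, j) = max(S_T - K, 0):
  V(3,-3) = 0.000000; V(3,-2) = 0.000000; V(3,-1) = 0.000000; V(3,+0) = 3.090000; V(3,+1) = 23.267607; V(3,+2) = 59.305587; V(3,+3) = 123.670806
Backward induction: V(k, j) = exp(-r*dt) * [p_u * V(k+1, j+1) + p_m * V(k+1, j) + p_d * V(k+1, j-1)]
  V(2,-2) = exp(-r*dt) * [p_u*0.000000 + p_m*0.000000 + p_d*0.000000] = 0.000000
  V(2,-1) = exp(-r*dt) * [p_u*3.090000 + p_m*0.000000 + p_d*0.000000] = 0.411364
  V(2,+0) = exp(-r*dt) * [p_u*23.267607 + p_m*3.090000 + p_d*0.000000] = 5.116093
  V(2,+1) = exp(-r*dt) * [p_u*59.305587 + p_m*23.267607 + p_d*3.090000] = 23.692623
  V(2,+2) = exp(-r*dt) * [p_u*123.670806 + p_m*59.305587 + p_d*23.267607] = 59.707435
  V(1,-1) = exp(-r*dt) * [p_u*5.116093 + p_m*0.411364 + p_d*0.000000] = 0.949815
  V(1,+0) = exp(-r*dt) * [p_u*23.692623 + p_m*5.116093 + p_d*0.411364] = 6.575813
  V(1,+1) = exp(-r*dt) * [p_u*59.707435 + p_m*23.692623 + p_d*5.116093] = 24.415802
  V(0,+0) = exp(-r*dt) * [p_u*24.415802 + p_m*6.575813 + p_d*0.949815] = 7.729836

Answer: Price = V(0,0) = 7.7298


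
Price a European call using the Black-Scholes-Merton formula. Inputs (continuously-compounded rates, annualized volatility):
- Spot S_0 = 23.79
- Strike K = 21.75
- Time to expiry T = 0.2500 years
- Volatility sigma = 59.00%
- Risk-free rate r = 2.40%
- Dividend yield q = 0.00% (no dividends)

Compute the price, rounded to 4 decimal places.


d1 = (ln(S/K) + (r - q + 0.5*sigma^2) * T) / (sigma * sqrt(T)) = 0.47174260
d2 = d1 - sigma * sqrt(T) = 0.17674260
exp(-rT) = 0.99401796; exp(-qT) = 1.00000000
C = S_0 * exp(-qT) * N(d1) - K * exp(-rT) * N(d2)
N(d1) = 0.68144474; N(d2) = 0.57014471
C = 23.7900 * 1.00000000 * 0.68144474 - 21.7500 * 0.99401796 * 0.57014471 = 3.8851

Answer: Price = 3.8851


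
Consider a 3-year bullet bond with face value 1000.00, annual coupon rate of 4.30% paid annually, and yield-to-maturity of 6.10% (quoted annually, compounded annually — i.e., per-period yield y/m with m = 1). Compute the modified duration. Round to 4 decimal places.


Coupon per period c = face * coupon_rate / m = 43.000000
Periods per year m = 1; per-period yield y/m = 0.061000
Number of cashflows N = 3
Cashflows (t years, CF_t, discount factor 1/(1+y/m)^(m*t), PV):
  t = 1.0000: CF_t = 43.000000, DF = 0.942507, PV = 40.527804
  t = 2.0000: CF_t = 43.000000, DF = 0.888320, PV = 38.197742
  t = 3.0000: CF_t = 1043.000000, DF = 0.837247, PV = 873.249120
Price P = sum_t PV_t = 951.974666
First compute Macaulay numerator sum_t t * PV_t:
  t * PV_t at t = 1.0000: 40.527804
  t * PV_t at t = 2.0000: 76.395483
  t * PV_t at t = 3.0000: 2619.747360
Macaulay duration D = 2736.670648 / 951.974666 = 2.874731
Modified duration = D / (1 + y/m) = 2.874731 / (1 + 0.061000) = 2.709454

Answer: Modified duration = 2.7095


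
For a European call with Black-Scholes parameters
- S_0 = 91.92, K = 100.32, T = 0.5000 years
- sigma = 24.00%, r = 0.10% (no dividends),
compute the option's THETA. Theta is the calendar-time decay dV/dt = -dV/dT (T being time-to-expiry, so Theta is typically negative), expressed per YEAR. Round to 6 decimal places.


Answer: Theta = -5.707409

Derivation:
d1 = -0.4274840170; d2 = -0.5971896445
phi(d1) = 0.3641061527; exp(-qT) = 1.0000000000; exp(-rT) = 0.9995001250
Theta = -S*exp(-qT)*phi(d1)*sigma/(2*sqrt(T)) - r*K*exp(-rT)*N(d2) + q*S*exp(-qT)*N(d1)
N(d1) = 0.3345134121; N(d2) = 0.2751903861; sqrt(T) = 0.7071067812
Term 1 = -91.9200 * 1.0000000000 * 0.3641061527 * 0.2400 / (2 * 0.7071067812) = -5.6798161374
Term 2 = -0.0010 * 100.3200 * 0.9995001250 * 0.2751903861 = -0.0275932994
Term 3 = 0 (no dividend yield, q = 0)
Theta = -5.6798161374 + (-0.0275932994) + (0.0000000000) = -5.707409


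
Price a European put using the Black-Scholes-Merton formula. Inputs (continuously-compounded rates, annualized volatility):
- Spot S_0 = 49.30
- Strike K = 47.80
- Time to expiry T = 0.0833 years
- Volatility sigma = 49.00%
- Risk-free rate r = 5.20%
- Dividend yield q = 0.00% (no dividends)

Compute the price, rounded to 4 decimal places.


d1 = (ln(S/K) + (r - q + 0.5*sigma^2) * T) / (sigma * sqrt(T)) = 0.31982322
d2 = d1 - sigma * sqrt(T) = 0.17840070
exp(-rT) = 0.99567777; exp(-qT) = 1.00000000
P = K * exp(-rT) * N(-d2) - S_0 * exp(-qT) * N(-d1)
N(-d1) = 0.37455117; N(-d2) = 0.42920415
P = 47.8000 * 0.99567777 * 0.42920415 - 49.3000 * 1.00000000 * 0.37455117 = 1.9619

Answer: Price = 1.9619


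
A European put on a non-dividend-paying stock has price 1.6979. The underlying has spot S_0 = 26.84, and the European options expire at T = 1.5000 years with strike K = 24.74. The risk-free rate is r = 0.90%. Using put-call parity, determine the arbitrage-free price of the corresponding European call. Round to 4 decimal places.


Put-call parity: C - P = S_0 * exp(-qT) - K * exp(-rT).
S_0 * exp(-qT) = 26.8400 * 1.00000000 = 26.84000000
K * exp(-rT) = 24.7400 * 0.98659072 = 24.40825432
C = P + S*exp(-qT) - K*exp(-rT)
C = 1.6979 + 26.84000000 - 24.40825432 = 4.1296

Answer: Call price = 4.1296


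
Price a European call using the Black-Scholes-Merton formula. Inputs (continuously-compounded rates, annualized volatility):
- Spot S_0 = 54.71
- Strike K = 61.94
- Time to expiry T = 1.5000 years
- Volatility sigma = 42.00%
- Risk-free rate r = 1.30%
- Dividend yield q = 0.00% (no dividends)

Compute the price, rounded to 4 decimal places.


d1 = (ln(S/K) + (r - q + 0.5*sigma^2) * T) / (sigma * sqrt(T)) = 0.05381166
d2 = d1 - sigma * sqrt(T) = -0.46058118
exp(-rT) = 0.98068890; exp(-qT) = 1.00000000
C = S_0 * exp(-qT) * N(d1) - K * exp(-rT) * N(d2)
N(d1) = 0.52145739; N(d2) = 0.32254956
C = 54.7100 * 1.00000000 * 0.52145739 - 61.9400 * 0.98068890 * 0.32254956 = 8.9360

Answer: Price = 8.9360


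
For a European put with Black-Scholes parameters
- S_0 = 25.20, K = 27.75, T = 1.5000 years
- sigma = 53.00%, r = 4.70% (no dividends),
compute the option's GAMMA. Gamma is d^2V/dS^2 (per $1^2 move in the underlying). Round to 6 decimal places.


Answer: Gamma = 0.023420

Derivation:
d1 = 0.2846694598; d2 = -0.3644453220
phi(d1) = 0.3831008978; exp(-qT) = 1.0000000000; exp(-rT) = 0.9319277395
Gamma = exp(-qT) * phi(d1) / (S * sigma * sqrt(T)) = 1.0000000000 * 0.3831008978 / (25.2000 * 0.5300 * 1.2247448714) = 0.023420


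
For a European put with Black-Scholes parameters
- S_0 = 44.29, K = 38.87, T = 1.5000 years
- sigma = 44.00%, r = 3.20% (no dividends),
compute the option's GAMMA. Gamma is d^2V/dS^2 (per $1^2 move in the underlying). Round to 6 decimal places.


Answer: Gamma = 0.013955

Derivation:
d1 = 0.6007488146; d2 = 0.0618610712
phi(d1) = 0.3330748291; exp(-qT) = 1.0000000000; exp(-rT) = 0.9531337871
Gamma = exp(-qT) * phi(d1) / (S * sigma * sqrt(T)) = 1.0000000000 * 0.3330748291 / (44.2900 * 0.4400 * 1.2247448714) = 0.013955


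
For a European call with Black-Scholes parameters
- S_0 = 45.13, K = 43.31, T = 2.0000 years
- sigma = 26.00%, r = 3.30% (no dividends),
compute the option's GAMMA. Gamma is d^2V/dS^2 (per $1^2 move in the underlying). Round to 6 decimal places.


d1 = 0.4752944927; d2 = 0.1075989665
phi(d1) = 0.3563325123; exp(-qT) = 1.0000000000; exp(-rT) = 0.9361308643
Gamma = exp(-qT) * phi(d1) / (S * sigma * sqrt(T)) = 1.0000000000 * 0.3563325123 / (45.1300 * 0.2600 * 1.4142135624) = 0.021473

Answer: Gamma = 0.021473


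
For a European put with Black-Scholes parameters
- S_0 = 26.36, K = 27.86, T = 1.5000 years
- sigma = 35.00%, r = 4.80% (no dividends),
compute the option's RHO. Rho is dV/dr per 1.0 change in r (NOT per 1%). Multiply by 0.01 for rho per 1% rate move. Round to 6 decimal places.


Answer: Rho = -22.151791

Derivation:
d1 = 0.2531856548; d2 = -0.1754750502
phi(d1) = 0.3863583311; exp(-qT) = 1.0000000000; exp(-rT) = 0.9305308958
N(-d2) = 0.5696468132
Rho = -K*T*exp(-rT)*N(-d2) = -27.8600 * 1.5000 * 0.9305308958 * 0.5696468132 = -22.151791


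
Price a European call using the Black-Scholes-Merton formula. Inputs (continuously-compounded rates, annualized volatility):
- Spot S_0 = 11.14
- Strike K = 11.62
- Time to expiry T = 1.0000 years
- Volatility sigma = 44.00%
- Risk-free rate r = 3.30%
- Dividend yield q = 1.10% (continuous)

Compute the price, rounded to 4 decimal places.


d1 = (ln(S/K) + (r - q + 0.5*sigma^2) * T) / (sigma * sqrt(T)) = 0.17412383
d2 = d1 - sigma * sqrt(T) = -0.26587617
exp(-rT) = 0.96753856; exp(-qT) = 0.98906028
C = S_0 * exp(-qT) * N(d1) - K * exp(-rT) * N(d2)
N(d1) = 0.56911593; N(d2) = 0.39516729
C = 11.1400 * 0.98906028 * 0.56911593 - 11.6200 * 0.96753856 * 0.39516729 = 1.8278

Answer: Price = 1.8278


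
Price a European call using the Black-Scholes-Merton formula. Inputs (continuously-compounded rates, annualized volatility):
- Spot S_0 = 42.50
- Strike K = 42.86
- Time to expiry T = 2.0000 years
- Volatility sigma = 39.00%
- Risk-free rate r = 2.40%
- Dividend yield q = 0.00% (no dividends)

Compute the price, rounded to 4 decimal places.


Answer: Price = 9.9022

Derivation:
d1 = (ln(S/K) + (r - q + 0.5*sigma^2) * T) / (sigma * sqrt(T)) = 0.34750688
d2 = d1 - sigma * sqrt(T) = -0.20403641
exp(-rT) = 0.95313379; exp(-qT) = 1.00000000
C = S_0 * exp(-qT) * N(d1) - K * exp(-rT) * N(d2)
N(d1) = 0.63589472; N(d2) = 0.41916252
C = 42.5000 * 1.00000000 * 0.63589472 - 42.8600 * 0.95313379 * 0.41916252 = 9.9022


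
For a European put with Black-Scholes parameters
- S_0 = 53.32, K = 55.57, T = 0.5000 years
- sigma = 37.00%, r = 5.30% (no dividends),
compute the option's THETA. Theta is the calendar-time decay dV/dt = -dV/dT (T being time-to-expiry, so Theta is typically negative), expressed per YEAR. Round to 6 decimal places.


Answer: Theta = -3.902617

Derivation:
d1 = 0.0741239323; d2 = -0.1875055767
phi(d1) = 0.3978478187; exp(-qT) = 1.0000000000; exp(-rT) = 0.9738480438
Theta = -S*exp(-qT)*phi(d1)*sigma/(2*sqrt(T)) + r*K*exp(-rT)*N(-d2) - q*S*exp(-qT)*N(-d1)
N(-d1) = 0.4704558862; N(-d2) = 0.5743678742; sqrt(T) = 0.7071067812
Term 1 = -53.3200 * 1.0000000000 * 0.3978478187 * 0.3700 / (2 * 0.7071067812) = -5.5500110557
Term 2 = 0.0530 * 55.5700 * 0.9738480438 * 0.5743678742 = 1.6473944683
Term 3 = 0 (no dividend yield, q = 0)
Theta = -5.5500110557 + (1.6473944683) + (0.0000000000) = -3.902617


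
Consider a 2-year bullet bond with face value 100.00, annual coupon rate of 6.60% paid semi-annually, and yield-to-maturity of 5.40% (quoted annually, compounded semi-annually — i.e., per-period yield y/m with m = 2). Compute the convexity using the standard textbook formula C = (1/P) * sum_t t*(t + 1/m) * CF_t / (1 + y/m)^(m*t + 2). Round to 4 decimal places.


Answer: Convexity = 4.4484

Derivation:
Coupon per period c = face * coupon_rate / m = 3.300000
Periods per year m = 2; per-period yield y/m = 0.027000
Number of cashflows N = 4
Cashflows (t years, CF_t, discount factor 1/(1+y/m)^(m*t), PV):
  t = 0.5000: CF_t = 3.300000, DF = 0.973710, PV = 3.213242
  t = 1.0000: CF_t = 3.300000, DF = 0.948111, PV = 3.128766
  t = 1.5000: CF_t = 3.300000, DF = 0.923185, PV = 3.046510
  t = 2.0000: CF_t = 103.300000, DF = 0.898914, PV = 92.857834
Price P = sum_t PV_t = 102.246352
Convexity numerator sum_t t*(t + 1/m) * CF_t / (1+y/m)^(m*t + 2):
  t = 0.5000: term = 1.523255
  t = 1.0000: term = 4.449625
  t = 1.5000: term = 8.665288
  t = 2.0000: term = 440.197594
Convexity = (1/P) * sum = 454.835761 / 102.246352 = 4.448430


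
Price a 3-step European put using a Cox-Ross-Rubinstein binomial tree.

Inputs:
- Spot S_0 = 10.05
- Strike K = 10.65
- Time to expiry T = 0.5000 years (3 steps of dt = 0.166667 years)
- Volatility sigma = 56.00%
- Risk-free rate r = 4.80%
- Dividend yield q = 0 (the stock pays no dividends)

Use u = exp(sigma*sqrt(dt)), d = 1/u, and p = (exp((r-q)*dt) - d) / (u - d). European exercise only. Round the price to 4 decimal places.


dt = T/N = 0.166667
u = exp(sigma*sqrt(dt)) = 1.256863; d = 1/u = 0.795632
p = (exp((r-q)*dt) - d) / (u - d) = 0.460507
Discount per step: exp(-r*dt) = 0.992032
Stock lattice S(k, i) with i counting down-moves:
  k=0: S(0,0) = 10.0500
  k=1: S(1,0) = 12.6315; S(1,1) = 7.9961
  k=2: S(2,0) = 15.8760; S(2,1) = 10.0500; S(2,2) = 6.3619
  k=3: S(3,0) = 19.9540; S(3,1) = 12.6315; S(3,2) = 7.9961; S(3,3) = 5.0618
Terminal payoffs V(N, i) = max(K - S_T, 0):
  V(3,0) = 0.000000; V(3,1) = 0.000000; V(3,2) = 2.653903; V(3,3) = 5.588234
Backward induction: V(k, i) = exp(-r*dt) * [p * V(k+1, i) + (1-p) * V(k+1, i+1)].
  V(2,0) = exp(-r*dt) * [p*0.000000 + (1-p)*0.000000] = 0.000000
  V(2,1) = exp(-r*dt) * [p*0.000000 + (1-p)*2.653903] = 1.420353
  V(2,2) = exp(-r*dt) * [p*2.653903 + (1-p)*5.588234] = 4.203192
  V(1,0) = exp(-r*dt) * [p*0.000000 + (1-p)*1.420353] = 0.760164
  V(1,1) = exp(-r*dt) * [p*1.420353 + (1-p)*4.203192] = 2.898394
  V(0,0) = exp(-r*dt) * [p*0.760164 + (1-p)*2.898394] = 1.898475

Answer: Price = V(0,0) = 1.8985


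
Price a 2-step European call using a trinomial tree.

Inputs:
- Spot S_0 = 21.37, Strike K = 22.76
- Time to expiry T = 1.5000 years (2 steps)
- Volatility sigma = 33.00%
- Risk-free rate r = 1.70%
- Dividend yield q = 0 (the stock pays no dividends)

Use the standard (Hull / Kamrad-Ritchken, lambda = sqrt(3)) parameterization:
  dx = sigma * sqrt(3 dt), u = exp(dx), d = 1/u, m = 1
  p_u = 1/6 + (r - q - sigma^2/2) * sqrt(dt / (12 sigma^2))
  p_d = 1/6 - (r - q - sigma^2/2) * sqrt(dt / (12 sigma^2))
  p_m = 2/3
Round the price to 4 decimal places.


dt = T/N = 0.750000; dx = sigma*sqrt(3*dt) = 0.495000
u = exp(dx) = 1.640498; d = 1/u = 0.609571
p_u = 0.138295, p_m = 0.666667, p_d = 0.195038
Discount per step: exp(-r*dt) = 0.987331
Stock lattice S(k, j) with j the centered position index:
  k=0: S(0,+0) = 21.3700
  k=1: S(1,-1) = 13.0265; S(1,+0) = 21.3700; S(1,+1) = 35.0574
  k=2: S(2,-2) = 7.9406; S(2,-1) = 13.0265; S(2,+0) = 21.3700; S(2,+1) = 35.0574; S(2,+2) = 57.5117
Terminal payoffs V(N, j) = max(S_T - K, 0):
  V(2,-2) = 0.000000; V(2,-1) = 0.000000; V(2,+0) = 0.000000; V(2,+1) = 12.297447; V(2,+2) = 34.751681
Backward induction: V(k, j) = exp(-r*dt) * [p_u * V(k+1, j+1) + p_m * V(k+1, j) + p_d * V(k+1, j-1)]
  V(1,-1) = exp(-r*dt) * [p_u*0.000000 + p_m*0.000000 + p_d*0.000000] = 0.000000
  V(1,+0) = exp(-r*dt) * [p_u*12.297447 + p_m*0.000000 + p_d*0.000000] = 1.679135
  V(1,+1) = exp(-r*dt) * [p_u*34.751681 + p_m*12.297447 + p_d*0.000000] = 12.839545
  V(0,+0) = exp(-r*dt) * [p_u*12.839545 + p_m*1.679135 + p_d*0.000000] = 2.858396

Answer: Price = V(0,0) = 2.8584


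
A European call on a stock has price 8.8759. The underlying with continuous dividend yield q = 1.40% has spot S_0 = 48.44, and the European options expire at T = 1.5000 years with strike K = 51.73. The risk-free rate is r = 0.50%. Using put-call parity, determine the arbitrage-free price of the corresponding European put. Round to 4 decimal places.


Answer: Put price = 12.7860

Derivation:
Put-call parity: C - P = S_0 * exp(-qT) - K * exp(-rT).
S_0 * exp(-qT) = 48.4400 * 0.97921896 = 47.43336664
K * exp(-rT) = 51.7300 * 0.99252805 = 51.34347628
P = C - S*exp(-qT) + K*exp(-rT)
P = 8.8759 - 47.43336664 + 51.34347628 = 12.7860


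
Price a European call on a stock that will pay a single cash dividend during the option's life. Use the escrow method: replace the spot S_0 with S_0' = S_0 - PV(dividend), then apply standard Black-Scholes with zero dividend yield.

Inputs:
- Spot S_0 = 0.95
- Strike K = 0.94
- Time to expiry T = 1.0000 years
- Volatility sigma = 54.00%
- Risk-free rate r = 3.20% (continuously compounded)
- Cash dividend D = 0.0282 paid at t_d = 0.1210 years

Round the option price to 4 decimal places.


PV(D) = D * exp(-r * t_d) = 0.0282 * 0.99613549 = 0.02809102
S_0' = S_0 - PV(D) = 0.9500 - 0.02809102 = 0.92190898
d1 = (ln(S_0'/K) + (r + sigma^2/2)*T) / (sigma*sqrt(T)) = 0.29327152
d2 = d1 - sigma*sqrt(T) = -0.24672848
exp(-rT) = 0.96850658
N(d1) = 0.61534269; N(d2) = 0.40255918
C = S_0' * N(d1) - K * exp(-rT) * N(d2) = 0.92190898 * 0.61534269 - 0.9400 * 0.96850658 * 0.40255918 = 0.2008

Answer: Price = 0.2008


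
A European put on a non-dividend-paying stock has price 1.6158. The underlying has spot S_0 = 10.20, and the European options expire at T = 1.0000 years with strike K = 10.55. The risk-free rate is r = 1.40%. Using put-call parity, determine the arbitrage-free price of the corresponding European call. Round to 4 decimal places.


Answer: Call price = 1.4125

Derivation:
Put-call parity: C - P = S_0 * exp(-qT) - K * exp(-rT).
S_0 * exp(-qT) = 10.2000 * 1.00000000 = 10.20000000
K * exp(-rT) = 10.5500 * 0.98609754 = 10.40332909
C = P + S*exp(-qT) - K*exp(-rT)
C = 1.6158 + 10.20000000 - 10.40332909 = 1.4125


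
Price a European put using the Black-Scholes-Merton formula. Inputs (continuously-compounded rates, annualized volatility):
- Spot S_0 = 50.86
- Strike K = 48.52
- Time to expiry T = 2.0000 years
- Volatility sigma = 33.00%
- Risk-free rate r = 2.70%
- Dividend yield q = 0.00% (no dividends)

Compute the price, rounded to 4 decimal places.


d1 = (ln(S/K) + (r - q + 0.5*sigma^2) * T) / (sigma * sqrt(T)) = 0.44997849
d2 = d1 - sigma * sqrt(T) = -0.01671198
exp(-rT) = 0.94743211; exp(-qT) = 1.00000000
P = K * exp(-rT) * N(-d2) - S_0 * exp(-qT) * N(-d1)
N(-d1) = 0.32636297; N(-d2) = 0.50666681
P = 48.5200 * 0.94743211 * 0.50666681 - 50.8600 * 1.00000000 * 0.32636297 = 6.6924

Answer: Price = 6.6924


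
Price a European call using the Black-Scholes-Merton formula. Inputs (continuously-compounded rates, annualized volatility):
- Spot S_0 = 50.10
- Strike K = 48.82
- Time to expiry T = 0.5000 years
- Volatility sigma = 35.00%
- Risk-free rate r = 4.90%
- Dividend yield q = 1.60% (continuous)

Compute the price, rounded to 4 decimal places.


Answer: Price = 5.8940

Derivation:
d1 = (ln(S/K) + (r - q + 0.5*sigma^2) * T) / (sigma * sqrt(T)) = 0.29498856
d2 = d1 - sigma * sqrt(T) = 0.04750118
exp(-rT) = 0.97579769; exp(-qT) = 0.99203191
C = S_0 * exp(-qT) * N(d1) - K * exp(-rT) * N(d2)
N(d1) = 0.61599869; N(d2) = 0.51894311
C = 50.1000 * 0.99203191 * 0.61599869 - 48.8200 * 0.97579769 * 0.51894311 = 5.8940


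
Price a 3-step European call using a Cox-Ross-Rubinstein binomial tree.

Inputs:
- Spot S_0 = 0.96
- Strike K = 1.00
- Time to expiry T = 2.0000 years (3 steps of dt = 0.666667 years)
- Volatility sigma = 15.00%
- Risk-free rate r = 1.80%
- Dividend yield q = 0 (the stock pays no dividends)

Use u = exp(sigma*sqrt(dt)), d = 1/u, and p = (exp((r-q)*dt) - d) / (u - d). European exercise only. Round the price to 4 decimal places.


dt = T/N = 0.666667
u = exp(sigma*sqrt(dt)) = 1.130290; d = 1/u = 0.884728
p = (exp((r-q)*dt) - d) / (u - d) = 0.518582
Discount per step: exp(-r*dt) = 0.988072
Stock lattice S(k, i) with i counting down-moves:
  k=0: S(0,0) = 0.9600
  k=1: S(1,0) = 1.0851; S(1,1) = 0.8493
  k=2: S(2,0) = 1.2265; S(2,1) = 0.9600; S(2,2) = 0.7514
  k=3: S(3,0) = 1.3862; S(3,1) = 1.0851; S(3,2) = 0.8493; S(3,3) = 0.6648
Terminal payoffs V(N, i) = max(S_T - K, 0):
  V(3,0) = 0.386249; V(3,1) = 0.085079; V(3,2) = 0.000000; V(3,3) = 0.000000
Backward induction: V(k, i) = exp(-r*dt) * [p * V(k+1, i) + (1-p) * V(k+1, i+1)].
  V(2,0) = exp(-r*dt) * [p*0.386249 + (1-p)*0.085079] = 0.238382
  V(2,1) = exp(-r*dt) * [p*0.085079 + (1-p)*0.000000] = 0.043594
  V(2,2) = exp(-r*dt) * [p*0.000000 + (1-p)*0.000000] = 0.000000
  V(1,0) = exp(-r*dt) * [p*0.238382 + (1-p)*0.043594] = 0.142883
  V(1,1) = exp(-r*dt) * [p*0.043594 + (1-p)*0.000000] = 0.022337
  V(0,0) = exp(-r*dt) * [p*0.142883 + (1-p)*0.022337] = 0.083838

Answer: Price = V(0,0) = 0.0838


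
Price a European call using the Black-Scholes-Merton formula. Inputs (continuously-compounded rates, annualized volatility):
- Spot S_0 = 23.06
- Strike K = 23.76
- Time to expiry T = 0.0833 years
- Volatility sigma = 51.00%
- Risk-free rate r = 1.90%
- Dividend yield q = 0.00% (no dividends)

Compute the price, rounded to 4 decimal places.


d1 = (ln(S/K) + (r - q + 0.5*sigma^2) * T) / (sigma * sqrt(T)) = -0.11880927
d2 = d1 - sigma * sqrt(T) = -0.26600414
exp(-rT) = 0.99841855; exp(-qT) = 1.00000000
C = S_0 * exp(-qT) * N(d1) - K * exp(-rT) * N(d2)
N(d1) = 0.45271323; N(d2) = 0.39511801
C = 23.0600 * 1.00000000 * 0.45271323 - 23.7600 * 0.99841855 * 0.39511801 = 1.0664

Answer: Price = 1.0664


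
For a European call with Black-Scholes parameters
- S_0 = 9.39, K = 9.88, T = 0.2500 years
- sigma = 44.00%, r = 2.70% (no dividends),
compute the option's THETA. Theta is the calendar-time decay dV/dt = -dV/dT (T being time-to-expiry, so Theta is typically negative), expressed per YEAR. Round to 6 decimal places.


Answer: Theta = -1.741707

Derivation:
d1 = -0.0905328115; d2 = -0.3105328115
phi(d1) = 0.3973107225; exp(-qT) = 1.0000000000; exp(-rT) = 0.9932727301
Theta = -S*exp(-qT)*phi(d1)*sigma/(2*sqrt(T)) - r*K*exp(-rT)*N(d2) + q*S*exp(-qT)*N(d1)
N(d1) = 0.4639319106; N(d2) = 0.3780779059; sqrt(T) = 0.5000000000
Term 1 = -9.3900 * 1.0000000000 * 0.3973107225 * 0.4400 / (2 * 0.5000000000) = -1.6415289811
Term 2 = -0.0270 * 9.8800 * 0.9932727301 * 0.3780779059 = -0.1001775762
Term 3 = 0 (no dividend yield, q = 0)
Theta = -1.6415289811 + (-0.1001775762) + (0.0000000000) = -1.741707


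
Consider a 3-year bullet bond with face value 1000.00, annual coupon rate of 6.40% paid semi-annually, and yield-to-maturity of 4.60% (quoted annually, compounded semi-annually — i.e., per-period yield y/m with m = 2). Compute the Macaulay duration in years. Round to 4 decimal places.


Coupon per period c = face * coupon_rate / m = 32.000000
Periods per year m = 2; per-period yield y/m = 0.023000
Number of cashflows N = 6
Cashflows (t years, CF_t, discount factor 1/(1+y/m)^(m*t), PV):
  t = 0.5000: CF_t = 32.000000, DF = 0.977517, PV = 31.280547
  t = 1.0000: CF_t = 32.000000, DF = 0.955540, PV = 30.577270
  t = 1.5000: CF_t = 32.000000, DF = 0.934056, PV = 29.889805
  t = 2.0000: CF_t = 32.000000, DF = 0.913056, PV = 29.217795
  t = 2.5000: CF_t = 32.000000, DF = 0.892528, PV = 28.560895
  t = 3.0000: CF_t = 1032.000000, DF = 0.872461, PV = 900.380115
Price P = sum_t PV_t = 1049.906428
Macaulay numerator sum_t t * PV_t:
  t * PV_t at t = 0.5000: 15.640274
  t * PV_t at t = 1.0000: 30.577270
  t * PV_t at t = 1.5000: 44.834707
  t * PV_t at t = 2.0000: 58.435591
  t * PV_t at t = 2.5000: 71.402237
  t * PV_t at t = 3.0000: 2701.140345
Macaulay duration D = (sum_t t * PV_t) / P = 2922.030424 / 1049.906428 = 2.783134

Answer: Macaulay duration = 2.7831 years


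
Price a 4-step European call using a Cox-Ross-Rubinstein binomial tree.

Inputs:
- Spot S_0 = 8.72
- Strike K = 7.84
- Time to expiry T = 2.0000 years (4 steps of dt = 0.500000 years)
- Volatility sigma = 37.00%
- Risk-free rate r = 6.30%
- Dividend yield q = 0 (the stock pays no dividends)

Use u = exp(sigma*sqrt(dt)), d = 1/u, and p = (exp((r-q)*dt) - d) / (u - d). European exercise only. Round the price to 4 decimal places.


dt = T/N = 0.500000
u = exp(sigma*sqrt(dt)) = 1.299045; d = 1/u = 0.769796
p = (exp((r-q)*dt) - d) / (u - d) = 0.495429
Discount per step: exp(-r*dt) = 0.968991
Stock lattice S(k, i) with i counting down-moves:
  k=0: S(0,0) = 8.7200
  k=1: S(1,0) = 11.3277; S(1,1) = 6.7126
  k=2: S(2,0) = 14.7152; S(2,1) = 8.7200; S(2,2) = 5.1674
  k=3: S(3,0) = 19.1157; S(3,1) = 11.3277; S(3,2) = 6.7126; S(3,3) = 3.9778
  k=4: S(4,0) = 24.8321; S(4,1) = 14.7152; S(4,2) = 8.7200; S(4,3) = 5.1674; S(4,4) = 3.0621
Terminal payoffs V(N, i) = max(S_T - K, 0):
  V(4,0) = 16.992103; V(4,1) = 6.875160; V(4,2) = 0.880000; V(4,3) = 0.000000; V(4,4) = 0.000000
Backward induction: V(k, i) = exp(-r*dt) * [p * V(k+1, i) + (1-p) * V(k+1, i+1)].
  V(3,0) = exp(-r*dt) * [p*16.992103 + (1-p)*6.875160] = 11.518768
  V(3,1) = exp(-r*dt) * [p*6.875160 + (1-p)*0.880000] = 3.730785
  V(3,2) = exp(-r*dt) * [p*0.880000 + (1-p)*0.000000] = 0.422458
  V(3,3) = exp(-r*dt) * [p*0.000000 + (1-p)*0.000000] = 0.000000
  V(2,0) = exp(-r*dt) * [p*11.518768 + (1-p)*3.730785] = 7.353843
  V(2,1) = exp(-r*dt) * [p*3.730785 + (1-p)*0.422458] = 1.997573
  V(2,2) = exp(-r*dt) * [p*0.422458 + (1-p)*0.000000] = 0.202808
  V(1,0) = exp(-r*dt) * [p*7.353843 + (1-p)*1.997573] = 4.506994
  V(1,1) = exp(-r*dt) * [p*1.997573 + (1-p)*0.202808] = 1.058125
  V(0,0) = exp(-r*dt) * [p*4.506994 + (1-p)*1.058125] = 2.680998

Answer: Price = V(0,0) = 2.6810


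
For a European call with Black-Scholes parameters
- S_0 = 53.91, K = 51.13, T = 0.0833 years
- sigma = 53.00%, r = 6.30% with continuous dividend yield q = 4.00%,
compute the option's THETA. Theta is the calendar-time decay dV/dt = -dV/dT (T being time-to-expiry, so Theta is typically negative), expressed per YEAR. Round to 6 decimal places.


d1 = 0.4351256820; d2 = 0.2821584633
phi(d1) = 0.3629080753; exp(-qT) = 0.9966735450; exp(-rT) = 0.9947658462
Theta = -S*exp(-qT)*phi(d1)*sigma/(2*sqrt(T)) - r*K*exp(-rT)*N(d2) + q*S*exp(-qT)*N(d1)
N(d1) = 0.6682643986; N(d2) = 0.6110889969; sqrt(T) = 0.2886173938
Term 1 = -53.9100 * 0.9966735450 * 0.3629080753 * 0.5300 / (2 * 0.2886173938) = -17.9036783925
Term 2 = -0.0630 * 51.1300 * 0.9947658462 * 0.6110889969 = -1.9581306808
Term 3 = 0.0400 * 53.9100 * 0.9966735450 * 0.6682643986 = 1.4362517766
Theta = -17.9036783925 + (-1.9581306808) + (1.4362517766) = -18.425557

Answer: Theta = -18.425557


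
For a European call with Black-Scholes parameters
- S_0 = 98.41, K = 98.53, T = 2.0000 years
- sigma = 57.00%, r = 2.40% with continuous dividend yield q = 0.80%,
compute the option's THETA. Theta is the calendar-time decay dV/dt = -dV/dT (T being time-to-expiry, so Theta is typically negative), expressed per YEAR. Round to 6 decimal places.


Answer: Theta = -7.350586

Derivation:
d1 = 0.4412363119; d2 = -0.3648654187
phi(d1) = 0.3619376663; exp(-qT) = 0.9841273201; exp(-rT) = 0.9531337871
Theta = -S*exp(-qT)*phi(d1)*sigma/(2*sqrt(T)) - r*K*exp(-rT)*N(d2) + q*S*exp(-qT)*N(d1)
N(d1) = 0.6704790361; N(d2) = 0.3576059346; sqrt(T) = 1.4142135624
Term 1 = -98.4100 * 0.9841273201 * 0.3619376663 * 0.5700 / (2 * 1.4142135624) = -7.0640564989
Term 2 = -0.0240 * 98.5300 * 0.9531337871 * 0.3576059346 = -0.8060060595
Term 3 = 0.0080 * 98.4100 * 0.9841273201 * 0.6704790361 = 0.5194762663
Theta = -7.0640564989 + (-0.8060060595) + (0.5194762663) = -7.350586


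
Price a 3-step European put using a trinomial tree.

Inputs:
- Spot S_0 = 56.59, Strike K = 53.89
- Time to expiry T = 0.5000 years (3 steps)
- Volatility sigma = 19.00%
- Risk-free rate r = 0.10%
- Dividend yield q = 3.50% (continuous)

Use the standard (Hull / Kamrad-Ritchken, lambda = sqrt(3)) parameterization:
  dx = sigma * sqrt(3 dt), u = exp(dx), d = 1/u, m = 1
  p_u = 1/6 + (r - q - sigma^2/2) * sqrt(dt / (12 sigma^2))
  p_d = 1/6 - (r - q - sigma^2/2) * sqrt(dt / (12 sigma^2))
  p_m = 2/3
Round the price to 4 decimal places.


Answer: Price = V(0,0) = 2.2087

Derivation:
dt = T/N = 0.166667; dx = sigma*sqrt(3*dt) = 0.134350
u = exp(dx) = 1.143793; d = 1/u = 0.874284
p_u = 0.134382, p_m = 0.666667, p_d = 0.198952
Discount per step: exp(-r*dt) = 0.999833
Stock lattice S(k, j) with j the centered position index:
  k=0: S(0,+0) = 56.5900
  k=1: S(1,-1) = 49.4757; S(1,+0) = 56.5900; S(1,+1) = 64.7273
  k=2: S(2,-2) = 43.2558; S(2,-1) = 49.4757; S(2,+0) = 56.5900; S(2,+1) = 64.7273; S(2,+2) = 74.0346
  k=3: S(3,-3) = 37.8179; S(3,-2) = 43.2558; S(3,-1) = 49.4757; S(3,+0) = 56.5900; S(3,+1) = 64.7273; S(3,+2) = 74.0346; S(3,+3) = 84.6803
Terminal payoffs V(N, j) = max(K - S_T, 0):
  V(3,-3) = 16.072142; V(3,-2) = 10.634183; V(3,-1) = 4.414282; V(3,+0) = 0.000000; V(3,+1) = 0.000000; V(3,+2) = 0.000000; V(3,+3) = 0.000000
Backward induction: V(k, j) = exp(-r*dt) * [p_u * V(k+1, j+1) + p_m * V(k+1, j) + p_d * V(k+1, j-1)]
  V(2,-2) = exp(-r*dt) * [p_u*4.414282 + p_m*10.634183 + p_d*16.072142] = 10.878420
  V(2,-1) = exp(-r*dt) * [p_u*0.000000 + p_m*4.414282 + p_d*10.634183] = 5.057700
  V(2,+0) = exp(-r*dt) * [p_u*0.000000 + p_m*0.000000 + p_d*4.414282] = 0.878082
  V(2,+1) = exp(-r*dt) * [p_u*0.000000 + p_m*0.000000 + p_d*0.000000] = 0.000000
  V(2,+2) = exp(-r*dt) * [p_u*0.000000 + p_m*0.000000 + p_d*0.000000] = 0.000000
  V(1,-1) = exp(-r*dt) * [p_u*0.878082 + p_m*5.057700 + p_d*10.878420] = 5.653136
  V(1,+0) = exp(-r*dt) * [p_u*0.000000 + p_m*0.878082 + p_d*5.057700] = 1.591361
  V(1,+1) = exp(-r*dt) * [p_u*0.000000 + p_m*0.000000 + p_d*0.878082] = 0.174667
  V(0,+0) = exp(-r*dt) * [p_u*0.174667 + p_m*1.591361 + p_d*5.653136] = 2.208712


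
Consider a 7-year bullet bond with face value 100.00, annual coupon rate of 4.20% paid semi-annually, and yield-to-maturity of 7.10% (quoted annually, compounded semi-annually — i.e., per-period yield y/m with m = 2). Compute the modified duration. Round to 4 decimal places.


Coupon per period c = face * coupon_rate / m = 2.100000
Periods per year m = 2; per-period yield y/m = 0.035500
Number of cashflows N = 14
Cashflows (t years, CF_t, discount factor 1/(1+y/m)^(m*t), PV):
  t = 0.5000: CF_t = 2.100000, DF = 0.965717, PV = 2.028006
  t = 1.0000: CF_t = 2.100000, DF = 0.932609, PV = 1.958480
  t = 1.5000: CF_t = 2.100000, DF = 0.900637, PV = 1.891337
  t = 2.0000: CF_t = 2.100000, DF = 0.869760, PV = 1.826497
  t = 2.5000: CF_t = 2.100000, DF = 0.839942, PV = 1.763879
  t = 3.0000: CF_t = 2.100000, DF = 0.811147, PV = 1.703408
  t = 3.5000: CF_t = 2.100000, DF = 0.783338, PV = 1.645010
  t = 4.0000: CF_t = 2.100000, DF = 0.756483, PV = 1.588614
  t = 4.5000: CF_t = 2.100000, DF = 0.730549, PV = 1.534152
  t = 5.0000: CF_t = 2.100000, DF = 0.705503, PV = 1.481557
  t = 5.5000: CF_t = 2.100000, DF = 0.681316, PV = 1.430765
  t = 6.0000: CF_t = 2.100000, DF = 0.657959, PV = 1.381714
  t = 6.5000: CF_t = 2.100000, DF = 0.635402, PV = 1.334344
  t = 7.0000: CF_t = 102.100000, DF = 0.613619, PV = 62.650465
Price P = sum_t PV_t = 84.218227
First compute Macaulay numerator sum_t t * PV_t:
  t * PV_t at t = 0.5000: 1.014003
  t * PV_t at t = 1.0000: 1.958480
  t * PV_t at t = 1.5000: 2.837006
  t * PV_t at t = 2.0000: 3.652993
  t * PV_t at t = 2.5000: 4.409697
  t * PV_t at t = 3.0000: 5.110224
  t * PV_t at t = 3.5000: 5.757535
  t * PV_t at t = 4.0000: 6.354457
  t * PV_t at t = 4.5000: 6.903684
  t * PV_t at t = 5.0000: 7.407783
  t * PV_t at t = 5.5000: 7.869205
  t * PV_t at t = 6.0000: 8.290282
  t * PV_t at t = 6.5000: 8.673239
  t * PV_t at t = 7.0000: 438.553253
Macaulay duration D = 508.791842 / 84.218227 = 6.041351
Modified duration = D / (1 + y/m) = 6.041351 / (1 + 0.035500) = 5.834235

Answer: Modified duration = 5.8342
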